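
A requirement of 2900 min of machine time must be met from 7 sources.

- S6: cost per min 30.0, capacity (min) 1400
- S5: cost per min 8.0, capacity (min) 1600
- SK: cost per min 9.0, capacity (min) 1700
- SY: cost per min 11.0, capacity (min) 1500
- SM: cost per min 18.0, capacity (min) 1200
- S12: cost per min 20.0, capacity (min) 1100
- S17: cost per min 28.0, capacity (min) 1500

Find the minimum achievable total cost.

Fill from the cheapest source first.
S5 (8.0): use full 1600 — 1300 min to go.
SK at 9.0: take 1300 of its 1700 — requirement met.
SY, SM, S12, S17, S6: unused.
Cost = 1600×8.0 + 1300×9.0 = 24500.

24500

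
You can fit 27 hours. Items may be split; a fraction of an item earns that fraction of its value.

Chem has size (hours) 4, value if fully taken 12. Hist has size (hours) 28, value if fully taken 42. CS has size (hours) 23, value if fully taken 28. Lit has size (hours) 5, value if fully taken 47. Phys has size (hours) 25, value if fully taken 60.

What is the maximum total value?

Best value per unit of size first: Lit 47/5≈9.4, Chem 12/4≈3, Phys 60/25≈2.4, Hist 42/28≈1.5, CS 28/23≈1.22.
Lit: take in full, 5 hours for value 47 ; 22 left.
All 4 hours of Chem fit (value 12) ; 18 remain.
Only 18 hours remain; take 18/25 of Phys for value 60×18/25 = 43.2.
Total value = 102.2.

102.2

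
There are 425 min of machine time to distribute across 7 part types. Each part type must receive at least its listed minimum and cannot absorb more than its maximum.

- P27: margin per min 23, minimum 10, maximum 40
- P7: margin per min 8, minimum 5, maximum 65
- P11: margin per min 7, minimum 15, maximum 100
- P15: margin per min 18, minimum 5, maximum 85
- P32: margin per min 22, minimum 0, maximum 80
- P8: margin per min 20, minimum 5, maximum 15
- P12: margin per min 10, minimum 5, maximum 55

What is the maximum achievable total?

Meeting every minimum uses 10+5+15+5+0+5+5 = 45 min, leaving 380.
Order the part types by margin per min: P27 23 > P32 22 > P8 20 > P15 18 > P12 10 > P7 8 > P11 7.
Give P27 30 more to hit its cap of 40 — 350 left.
Give P32 80 more to hit its cap of 80 — 270 left.
P8 takes 10 more to reach its cap of 15 — 260 left.
Give P15 80 more to hit its cap of 85 — 180 left.
Give P12 50 more to hit its cap of 55 — 130 left.
Give P7 60 more to hit its cap of 65 — 70 left.
Only 70 left; P11 takes them to reach 85.
Total = 23×40 + 8×65 + 7×85 + 18×85 + 22×80 + 20×15 + 10×55 = 6175.

6175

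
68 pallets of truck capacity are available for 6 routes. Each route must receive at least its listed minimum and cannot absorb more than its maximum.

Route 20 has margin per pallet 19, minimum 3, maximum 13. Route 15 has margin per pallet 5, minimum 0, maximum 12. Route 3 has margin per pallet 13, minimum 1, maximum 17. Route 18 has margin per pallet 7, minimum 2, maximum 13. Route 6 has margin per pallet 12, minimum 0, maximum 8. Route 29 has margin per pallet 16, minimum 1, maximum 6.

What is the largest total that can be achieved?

Meeting every minimum uses 3+0+1+2+0+1 = 7 pallets, leaving 61.
Highest margin per pallet first: Route 20 19 > Route 29 16 > Route 3 13 > Route 6 12 > Route 18 7 > Route 15 5.
Route 20: +10 to 13 (cap) → 51 left.
Route 29: +5 to 6 (cap) → 46 left.
Route 3 takes 16 more to reach its cap of 17 → 30 left.
Route 6: +8 to 8 (cap) → 22 left.
Route 18: +11 to 13 (cap) → 11 left.
Route 15 has room for 12 more but only 11 remain, so it gets 11.
Total = 19×13 + 5×11 + 13×17 + 7×13 + 12×8 + 16×6 = 806.

806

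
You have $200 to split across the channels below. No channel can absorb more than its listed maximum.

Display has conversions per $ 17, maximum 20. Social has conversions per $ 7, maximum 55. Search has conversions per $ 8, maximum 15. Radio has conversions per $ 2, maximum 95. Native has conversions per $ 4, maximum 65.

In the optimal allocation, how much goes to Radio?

45

Rank by conversions per $: Display 17 > Search 8 > Social 7 > Native 4 > Radio 2.
Display takes 20 to reach its cap of 20 → 180 left.
Search takes 15 to reach its cap of 15 → 165 left.
Give Social 55 to hit its cap of 55 → 110 left.
Native: +65 to 65 (cap) → 45 left.
Radio: +45 (room for 95) → 45. Pool exhausted.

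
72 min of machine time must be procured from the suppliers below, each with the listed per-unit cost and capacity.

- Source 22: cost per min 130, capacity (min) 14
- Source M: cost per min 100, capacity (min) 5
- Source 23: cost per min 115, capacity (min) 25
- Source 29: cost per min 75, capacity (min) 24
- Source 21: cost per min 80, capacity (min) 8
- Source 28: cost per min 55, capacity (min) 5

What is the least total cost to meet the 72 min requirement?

6740

Fill from the cheapest supplier first.
Source 28 at 55: take all 5 min → 67 still needed.
Take 24 from Source 29 at 75 → need 43 more.
Source 21 (80): use full 8 → 35 min to go.
Source M (100): use full 5 → 30 min to go.
Source 23 (115): use full 25 → 5 min to go.
Take 5 from Source 22 at 130 to finish.
Cost = 5×55 + 24×75 + 8×80 + 5×100 + 25×115 + 5×130 = 6740.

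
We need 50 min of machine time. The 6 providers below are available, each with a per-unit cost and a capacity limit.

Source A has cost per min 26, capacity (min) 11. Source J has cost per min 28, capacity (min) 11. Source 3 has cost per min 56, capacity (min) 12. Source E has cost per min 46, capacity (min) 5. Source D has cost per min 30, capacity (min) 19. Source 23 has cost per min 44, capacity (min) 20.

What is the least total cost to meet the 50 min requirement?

Cheapest first:
Take 11 from Source A at 26 ; need 39 more.
Source J at 28: take all 11 min ; 28 still needed.
Source D at 30: take all 19 min ; 9 still needed.
Source 23 (44): take the remaining 9 ; done.
Source E, Source 3: unused.
Cost = 11×26 + 11×28 + 19×30 + 9×44 = 1560.

1560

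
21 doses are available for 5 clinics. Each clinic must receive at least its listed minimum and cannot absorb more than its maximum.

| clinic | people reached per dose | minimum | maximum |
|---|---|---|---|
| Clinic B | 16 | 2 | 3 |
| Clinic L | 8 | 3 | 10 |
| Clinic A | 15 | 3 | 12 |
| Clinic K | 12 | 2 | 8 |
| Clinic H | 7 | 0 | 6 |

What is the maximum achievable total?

288

Meeting every minimum uses 2+3+3+2+0 = 10 doses, leaving 11.
Highest people reached per dose first: Clinic B 16 > Clinic A 15 > Clinic K 12 > Clinic L 8 > Clinic H 7.
Clinic B takes 1 more to reach its cap of 3 → 10 left.
Clinic A takes 9 more to reach its cap of 12 → 1 left.
Clinic K: +1 (room for 6) → 3. Pool exhausted.
Total = 16×3 + 8×3 + 15×12 + 12×3 = 288.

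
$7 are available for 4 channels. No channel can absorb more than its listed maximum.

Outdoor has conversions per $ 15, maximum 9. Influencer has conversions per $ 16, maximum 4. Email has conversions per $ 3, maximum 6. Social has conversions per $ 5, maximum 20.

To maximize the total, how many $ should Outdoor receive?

Order the channels by conversions per $: Influencer 16 > Outdoor 15 > Social 5 > Email 3.
Influencer takes 4 to reach its cap of 4 ; 3 left.
Outdoor: +3 (room for 9) → 3. Pool exhausted.

3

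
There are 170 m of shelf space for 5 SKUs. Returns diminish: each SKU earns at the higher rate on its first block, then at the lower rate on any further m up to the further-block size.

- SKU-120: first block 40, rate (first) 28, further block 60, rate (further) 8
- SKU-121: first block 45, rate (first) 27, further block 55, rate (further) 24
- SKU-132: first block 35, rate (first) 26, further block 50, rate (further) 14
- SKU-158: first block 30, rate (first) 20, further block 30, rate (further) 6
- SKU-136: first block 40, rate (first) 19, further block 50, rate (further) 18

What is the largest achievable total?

Rank every tier by rate: SKU-120/first 28 > SKU-121/first 27 > SKU-132/first 26 > SKU-121/second 24 > SKU-158/first 20 > SKU-136/first 19 > SKU-136/second 18 > SKU-132/second 14 > SKU-120/second 8 > SKU-158/second 6.
SKU-120 first at 28: fill all 40 → 130 left.
SKU-121/first (27): +45 → 85 left.
SKU-132 first at 26: fill all 35 → 50 left.
SKU-121 second at 24: only 50 left, fill 50.
Total = 28×40 + 27×45 + 26×35 + 24×50 = 4445.

4445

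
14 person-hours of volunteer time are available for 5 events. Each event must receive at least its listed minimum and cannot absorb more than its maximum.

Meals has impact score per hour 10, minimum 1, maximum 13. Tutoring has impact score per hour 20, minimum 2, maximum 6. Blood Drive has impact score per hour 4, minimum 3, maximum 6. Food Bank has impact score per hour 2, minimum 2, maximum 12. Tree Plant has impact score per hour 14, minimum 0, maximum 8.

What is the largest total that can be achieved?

174

Meeting every minimum uses 1+2+3+2+0 = 8 person-hours, leaving 6.
Order the events by impact score per hour: Tutoring 20 > Tree Plant 14 > Meals 10 > Blood Drive 4 > Food Bank 2.
Tutoring takes 4 more to reach its cap of 6 ; 2 left.
Tree Plant has room for 8 more but only 2 remain, so it gets 2.
Total = 10×1 + 20×6 + 4×3 + 2×2 + 14×2 = 174.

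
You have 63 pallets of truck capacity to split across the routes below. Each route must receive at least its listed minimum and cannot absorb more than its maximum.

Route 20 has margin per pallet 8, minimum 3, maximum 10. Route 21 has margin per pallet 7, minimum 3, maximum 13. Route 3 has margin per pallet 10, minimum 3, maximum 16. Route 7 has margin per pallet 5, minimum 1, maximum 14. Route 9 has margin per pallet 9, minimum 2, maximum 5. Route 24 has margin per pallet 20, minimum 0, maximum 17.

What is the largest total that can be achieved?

726

Meeting every minimum uses 3+3+3+1+2+0 = 12 pallets, leaving 51.
Rank by margin per pallet: Route 24 20 > Route 3 10 > Route 9 9 > Route 20 8 > Route 21 7 > Route 7 5.
Route 24 takes 17 more to reach its cap of 17 ; 34 left.
Route 3: +13 to 16 (cap) ; 21 left.
Give Route 9 3 more to hit its cap of 5 ; 18 left.
Give Route 20 7 more to hit its cap of 10 ; 11 left.
Route 21: +10 to 13 (cap) ; 1 left.
Route 7 has room for 13 more but only 1 remain, so it gets 2.
Total = 8×10 + 7×13 + 10×16 + 5×2 + 9×5 + 20×17 = 726.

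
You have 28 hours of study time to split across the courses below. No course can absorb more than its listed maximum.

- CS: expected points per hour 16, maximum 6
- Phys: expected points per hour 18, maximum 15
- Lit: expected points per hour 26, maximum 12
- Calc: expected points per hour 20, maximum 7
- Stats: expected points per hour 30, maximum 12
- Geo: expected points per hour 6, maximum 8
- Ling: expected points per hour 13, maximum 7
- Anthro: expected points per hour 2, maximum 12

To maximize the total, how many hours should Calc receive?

4

Rank by expected points per hour: Stats 30 > Lit 26 > Calc 20 > Phys 18 > CS 16 > Ling 13 > Geo 6 > Anthro 2.
Stats takes 12 to reach its cap of 12 — 16 left.
Give Lit 12 to hit its cap of 12 — 4 left.
Calc: +4 (room for 7) → 4. Pool exhausted.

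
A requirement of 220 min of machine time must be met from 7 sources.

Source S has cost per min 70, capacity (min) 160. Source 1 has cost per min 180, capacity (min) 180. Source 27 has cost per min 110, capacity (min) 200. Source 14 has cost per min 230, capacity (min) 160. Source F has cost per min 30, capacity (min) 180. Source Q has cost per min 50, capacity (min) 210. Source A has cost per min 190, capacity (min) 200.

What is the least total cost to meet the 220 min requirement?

Fill from the cheapest source first.
Source F (30): use full 180 — 40 min to go.
Take 40 from Source Q at 50 to finish.
Source S, Source 27, Source 1, Source A, Source 14: unused.
Cost = 180×30 + 40×50 = 7400.

7400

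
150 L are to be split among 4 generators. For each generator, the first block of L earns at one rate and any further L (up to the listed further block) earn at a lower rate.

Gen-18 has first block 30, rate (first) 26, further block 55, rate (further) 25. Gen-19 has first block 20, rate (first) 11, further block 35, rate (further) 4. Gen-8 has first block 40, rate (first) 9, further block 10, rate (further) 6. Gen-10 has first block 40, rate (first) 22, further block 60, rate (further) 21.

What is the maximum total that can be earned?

3560

Order all 8 blocks by rate: Gen-18/tier1 26 > Gen-18/tier2 25 > Gen-10/tier1 22 > Gen-10/tier2 21 > Gen-19/tier1 11 > Gen-8/tier1 9 > Gen-8/tier2 6 > Gen-19/tier2 4.
Gen-18 tier1 at 26: fill all 30 — 120 left.
Fill Gen-18 tier2 block (55 at 25) — 65 left.
Gen-10/tier1 (22): +40 — 25 left.
25 remain; put them into Gen-10 tier2 at 21.
Total = 26×30 + 25×55 + 22×40 + 21×25 = 3560.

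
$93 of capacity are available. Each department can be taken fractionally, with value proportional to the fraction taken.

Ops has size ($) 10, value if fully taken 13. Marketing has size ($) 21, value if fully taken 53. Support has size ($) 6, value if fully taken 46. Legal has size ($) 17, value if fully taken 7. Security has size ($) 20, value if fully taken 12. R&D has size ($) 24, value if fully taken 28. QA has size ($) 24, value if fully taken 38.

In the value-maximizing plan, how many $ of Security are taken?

Rank by value-to-size ratio: Support 46/6≈7.67, Marketing 53/21≈2.52, QA 38/24≈1.58, Ops 13/10≈1.3, R&D 28/24≈1.17, Security 12/20≈0.6, Legal 7/17≈0.412.
Support: take in full, 6 $ for value 46 ; 87 left.
All 21 $ of Marketing fit (value 53) ; 66 remain.
Take all of QA (24 $, value 38) ; 42 $ left.
Ops: take in full, 10 $ for value 13 ; 32 left.
All 24 $ of R&D fit (value 28) ; 8 remain.
Only 8 $ remain; take 8/20 of Security for value 12×8/20 = 4.8.

8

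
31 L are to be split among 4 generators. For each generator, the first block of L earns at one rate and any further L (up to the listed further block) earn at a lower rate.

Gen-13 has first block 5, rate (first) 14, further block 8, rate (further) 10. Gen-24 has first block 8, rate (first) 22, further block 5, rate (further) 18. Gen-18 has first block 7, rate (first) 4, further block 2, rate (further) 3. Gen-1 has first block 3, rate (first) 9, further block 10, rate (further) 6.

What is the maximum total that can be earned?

Rank every tier by rate: Gen-24/T1 22 > Gen-24/T2 18 > Gen-13/T1 14 > Gen-13/T2 10 > Gen-1/T1 9 > Gen-1/T2 6 > Gen-18/T1 4 > Gen-18/T2 3.
Gen-24 T1 at 22: fill all 8 ; 23 left.
Fill Gen-24 T2 block (5 at 18) ; 18 left.
Gen-13 T1 at 14: fill all 5 ; 13 left.
Gen-13 T2 at 10: fill all 8 ; 5 left.
Gen-1 T1 at 9: fill all 3 ; 2 left.
Gen-1 T2 at 6: only 2 left, fill 2.
Total = 22×8 + 18×5 + 14×5 + 10×8 + 9×3 + 6×2 = 455.

455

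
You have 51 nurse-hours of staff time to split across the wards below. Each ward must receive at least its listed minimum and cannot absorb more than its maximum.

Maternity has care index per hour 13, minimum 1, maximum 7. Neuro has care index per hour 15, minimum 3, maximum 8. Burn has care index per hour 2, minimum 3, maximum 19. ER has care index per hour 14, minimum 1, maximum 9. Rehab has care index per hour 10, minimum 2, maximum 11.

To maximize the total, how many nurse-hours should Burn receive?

16

Meeting every minimum uses 1+3+3+1+2 = 10 nurse-hours, leaving 41.
Rank by care index per hour: Neuro 15 > ER 14 > Maternity 13 > Rehab 10 > Burn 2.
Neuro takes 5 more to reach its cap of 8 ; 36 left.
ER: +8 to 9 (cap) ; 28 left.
Maternity takes 6 more to reach its cap of 7 ; 22 left.
Rehab takes 9 more to reach its cap of 11 ; 13 left.
Burn has room for 16 more but only 13 remain, so it gets 16.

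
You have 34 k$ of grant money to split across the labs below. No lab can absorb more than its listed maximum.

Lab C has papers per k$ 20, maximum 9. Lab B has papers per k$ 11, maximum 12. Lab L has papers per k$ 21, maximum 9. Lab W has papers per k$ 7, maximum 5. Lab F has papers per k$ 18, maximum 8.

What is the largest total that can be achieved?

Highest papers per k$ first: Lab L 21 > Lab C 20 > Lab F 18 > Lab B 11 > Lab W 7.
Give Lab L 9 to hit its cap of 9 ; 25 left.
Lab C takes 9 to reach its cap of 9 ; 16 left.
Lab F: +8 to 8 (cap) ; 8 left.
Only 8 left; Lab B takes them to reach 8.
Total = 20×9 + 11×8 + 21×9 + 18×8 = 601.

601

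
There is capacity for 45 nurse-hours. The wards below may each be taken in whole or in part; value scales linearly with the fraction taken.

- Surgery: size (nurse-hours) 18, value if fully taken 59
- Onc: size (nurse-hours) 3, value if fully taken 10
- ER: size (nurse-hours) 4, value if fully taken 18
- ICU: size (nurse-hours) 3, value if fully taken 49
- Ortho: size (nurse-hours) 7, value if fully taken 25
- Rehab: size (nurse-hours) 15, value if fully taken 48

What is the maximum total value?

193

Rank by value-to-size ratio: ICU 49/3≈16.3, ER 18/4≈4.5, Ortho 25/7≈3.57, Onc 10/3≈3.33, Surgery 59/18≈3.28, Rehab 48/15≈3.2.
ICU: take in full, 3 nurse-hours for value 49 ; 42 left.
ER: take in full, 4 nurse-hours for value 18 ; 38 left.
All 7 nurse-hours of Ortho fit (value 25) ; 31 remain.
Onc: take in full, 3 nurse-hours for value 10 ; 28 left.
Take all of Surgery (18 nurse-hours, value 59) ; 10 nurse-hours left.
10 nurse-hours left: a 10/15 share of Rehab gives 48×10/15 = 32.
Total value = 193.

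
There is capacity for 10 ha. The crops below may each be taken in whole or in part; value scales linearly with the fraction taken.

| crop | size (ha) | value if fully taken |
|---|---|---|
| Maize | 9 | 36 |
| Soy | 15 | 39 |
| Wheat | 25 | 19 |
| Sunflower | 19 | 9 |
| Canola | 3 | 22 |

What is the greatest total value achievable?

50

Best value per unit of size first: Canola 22/3≈7.33, Maize 36/9≈4, Soy 39/15≈2.6, Wheat 19/25≈0.76, Sunflower 9/19≈0.474.
Canola: take in full, 3 ha for value 22 ; 7 left.
Only 7 ha remain; take 7/9 of Maize for value 36×7/9 = 28.
Total value = 50.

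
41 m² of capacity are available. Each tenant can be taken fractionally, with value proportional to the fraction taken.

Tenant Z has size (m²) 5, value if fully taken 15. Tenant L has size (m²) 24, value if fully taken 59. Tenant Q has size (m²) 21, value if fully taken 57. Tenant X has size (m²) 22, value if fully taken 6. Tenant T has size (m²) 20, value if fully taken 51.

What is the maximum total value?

Rank by value-to-size ratio: Tenant Z 15/5≈3, Tenant Q 57/21≈2.71, Tenant T 51/20≈2.55, Tenant L 59/24≈2.46, Tenant X 6/22≈0.273.
All 5 m² of Tenant Z fit (value 15) ; 36 remain.
All 21 m² of Tenant Q fit (value 57) ; 15 remain.
15 m² left: a 15/20 share of Tenant T gives 51×15/20 = 38.25.
Total value = 110.25.

110.25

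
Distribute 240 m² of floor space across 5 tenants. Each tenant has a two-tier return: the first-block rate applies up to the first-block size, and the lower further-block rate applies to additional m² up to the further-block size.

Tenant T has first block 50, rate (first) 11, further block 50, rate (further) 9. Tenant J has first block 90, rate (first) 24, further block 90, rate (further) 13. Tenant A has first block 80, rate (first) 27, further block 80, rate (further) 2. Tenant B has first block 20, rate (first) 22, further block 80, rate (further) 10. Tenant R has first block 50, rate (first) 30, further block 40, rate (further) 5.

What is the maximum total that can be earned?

6260

Treat each block as its own option and order by rate: Tenant R/tier1 30 > Tenant A/tier1 27 > Tenant J/tier1 24 > Tenant B/tier1 22 > Tenant J/tier2 13 > Tenant T/tier1 11 > Tenant B/tier2 10 > Tenant T/tier2 9 > Tenant R/tier2 5 > Tenant A/tier2 2.
Fill Tenant R tier1 block (50 at 30) — 190 left.
Tenant A/tier1 (27): +80 — 110 left.
Fill Tenant J tier1 block (90 at 24) — 20 left.
Tenant B/tier1 (22): +20 — 0 left.
Total = 30×50 + 27×80 + 24×90 + 22×20 = 6260.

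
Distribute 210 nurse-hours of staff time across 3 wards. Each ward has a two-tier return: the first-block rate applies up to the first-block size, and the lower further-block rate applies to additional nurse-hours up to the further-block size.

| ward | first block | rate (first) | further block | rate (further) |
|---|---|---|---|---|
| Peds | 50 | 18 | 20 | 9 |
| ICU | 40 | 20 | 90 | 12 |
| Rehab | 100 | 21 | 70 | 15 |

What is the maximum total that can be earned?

4100

Treat each block as its own option and order by rate: Rehab/first 21 > ICU/first 20 > Peds/first 18 > Rehab/second 15 > ICU/second 12 > Peds/second 9.
Fill Rehab first block (100 at 21) — 110 left.
ICU/first (20): +40 — 70 left.
Fill Peds first block (50 at 18) — 20 left.
Rehab/second: +20 of 70 at 15; pool empty.
Total = 21×100 + 20×40 + 18×50 + 15×20 = 4100.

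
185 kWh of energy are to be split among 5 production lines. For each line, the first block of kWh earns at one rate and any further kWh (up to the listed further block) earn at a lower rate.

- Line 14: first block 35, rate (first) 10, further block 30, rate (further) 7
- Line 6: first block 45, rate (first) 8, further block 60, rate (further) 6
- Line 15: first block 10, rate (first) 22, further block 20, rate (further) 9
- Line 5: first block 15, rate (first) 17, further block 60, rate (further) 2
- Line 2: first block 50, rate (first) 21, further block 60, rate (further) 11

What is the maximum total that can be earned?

2670

Treat each block as its own option and order by rate: Line 15/first 22 > Line 2/first 21 > Line 5/first 17 > Line 2/second 11 > Line 14/first 10 > Line 15/second 9 > Line 6/first 8 > Line 14/second 7 > Line 6/second 6 > Line 5/second 2.
Line 15/first (22): +10 ; 175 left.
Line 2 first at 21: fill all 50 ; 125 left.
Line 5/first (17): +15 ; 110 left.
Line 2/second (11): +60 ; 50 left.
Fill Line 14 first block (35 at 10) ; 15 left.
Line 15 second at 9: only 15 left, fill 15.
Total = 22×10 + 21×50 + 17×15 + 11×60 + 10×35 + 9×15 = 2670.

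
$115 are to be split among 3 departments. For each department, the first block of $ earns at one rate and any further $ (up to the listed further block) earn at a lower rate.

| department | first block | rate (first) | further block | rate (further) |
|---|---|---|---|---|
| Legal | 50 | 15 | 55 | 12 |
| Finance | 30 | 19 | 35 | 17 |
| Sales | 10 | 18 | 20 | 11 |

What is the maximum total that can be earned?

Treat each block as its own option and order by rate: Finance/T1 19 > Sales/T1 18 > Finance/T2 17 > Legal/T1 15 > Legal/T2 12 > Sales/T2 11.
Finance T1 at 19: fill all 30 → 85 left.
Fill Sales T1 block (10 at 18) → 75 left.
Fill Finance T2 block (35 at 17) → 40 left.
Legal/T1: +40 of 50 at 15; pool empty.
Total = 19×30 + 18×10 + 17×35 + 15×40 = 1945.

1945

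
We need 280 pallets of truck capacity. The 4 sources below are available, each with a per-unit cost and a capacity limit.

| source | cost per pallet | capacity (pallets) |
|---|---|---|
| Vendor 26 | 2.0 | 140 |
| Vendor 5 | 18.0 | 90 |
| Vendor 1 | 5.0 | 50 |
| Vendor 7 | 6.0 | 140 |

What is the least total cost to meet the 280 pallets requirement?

Use sources in increasing cost order.
Vendor 26 (2.0): use full 140 — 140 pallets to go.
Take 50 from Vendor 1 at 5.0 — need 90 more.
Vendor 7 (6.0): take the remaining 90 — done.
Vendor 5: unused.
Cost = 140×2.0 + 50×5.0 + 90×6.0 = 1070.

1070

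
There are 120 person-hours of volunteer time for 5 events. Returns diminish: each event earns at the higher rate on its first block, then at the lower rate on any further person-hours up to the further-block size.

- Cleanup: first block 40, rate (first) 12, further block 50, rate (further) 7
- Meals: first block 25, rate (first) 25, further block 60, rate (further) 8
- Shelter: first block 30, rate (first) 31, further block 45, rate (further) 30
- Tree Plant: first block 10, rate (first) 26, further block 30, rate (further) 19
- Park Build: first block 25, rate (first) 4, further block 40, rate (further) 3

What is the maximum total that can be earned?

3355

Rank every tier by rate: Shelter/T1 31 > Shelter/T2 30 > Tree Plant/T1 26 > Meals/T1 25 > Tree Plant/T2 19 > Cleanup/T1 12 > Meals/T2 8 > Cleanup/T2 7 > Park Build/T1 4 > Park Build/T2 3.
Fill Shelter T1 block (30 at 31) ; 90 left.
Fill Shelter T2 block (45 at 30) ; 45 left.
Tree Plant T1 at 26: fill all 10 ; 35 left.
Meals/T1 (25): +25 ; 10 left.
Tree Plant/T2: +10 of 30 at 19; pool empty.
Total = 31×30 + 30×45 + 26×10 + 25×25 + 19×10 = 3355.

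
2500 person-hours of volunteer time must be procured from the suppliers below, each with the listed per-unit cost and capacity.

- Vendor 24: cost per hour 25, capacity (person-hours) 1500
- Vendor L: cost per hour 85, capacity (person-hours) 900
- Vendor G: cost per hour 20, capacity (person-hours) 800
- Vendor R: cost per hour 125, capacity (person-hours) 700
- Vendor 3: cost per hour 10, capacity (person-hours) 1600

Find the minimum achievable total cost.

34500

Fill from the cheapest supplier first.
Vendor 3 (10): use full 1600 → 900 person-hours to go.
Vendor G at 20: take all 800 person-hours → 100 still needed.
Vendor 24 (25): take the remaining 100 → done.
Vendor L, Vendor R: unused.
Cost = 1600×10 + 800×20 + 100×25 = 34500.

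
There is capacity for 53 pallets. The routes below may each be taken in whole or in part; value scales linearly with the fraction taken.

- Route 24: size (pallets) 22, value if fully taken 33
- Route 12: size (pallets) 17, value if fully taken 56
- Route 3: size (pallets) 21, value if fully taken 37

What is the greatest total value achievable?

115.5

Rank by value-to-size ratio: Route 12 56/17≈3.29, Route 3 37/21≈1.76, Route 24 33/22≈1.5.
Route 12: take in full, 17 pallets for value 56 ; 36 left.
Route 3: take in full, 21 pallets for value 37 ; 15 left.
Fill the last 15 pallets with part of Route 24: 15/22 of it earns 22.5.
Total value = 115.5.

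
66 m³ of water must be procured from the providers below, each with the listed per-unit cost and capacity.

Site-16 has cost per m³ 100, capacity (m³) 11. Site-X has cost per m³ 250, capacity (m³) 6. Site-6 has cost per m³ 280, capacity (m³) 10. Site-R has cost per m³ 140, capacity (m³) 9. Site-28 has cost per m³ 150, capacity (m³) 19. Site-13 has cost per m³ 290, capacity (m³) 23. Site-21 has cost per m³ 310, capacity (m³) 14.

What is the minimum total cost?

Use providers in increasing cost order.
Site-16 (100): use full 11 → 55 m³ to go.
Take 9 from Site-R at 140 → need 46 more.
Take 19 from Site-28 at 150 → need 27 more.
Site-X at 250: take all 6 m³ → 21 still needed.
Take 10 from Site-6 at 280 → need 11 more.
Site-13 (290): take the remaining 11 → done.
Site-21: unused.
Cost = 11×100 + 9×140 + 19×150 + 6×250 + 10×280 + 11×290 = 12700.

12700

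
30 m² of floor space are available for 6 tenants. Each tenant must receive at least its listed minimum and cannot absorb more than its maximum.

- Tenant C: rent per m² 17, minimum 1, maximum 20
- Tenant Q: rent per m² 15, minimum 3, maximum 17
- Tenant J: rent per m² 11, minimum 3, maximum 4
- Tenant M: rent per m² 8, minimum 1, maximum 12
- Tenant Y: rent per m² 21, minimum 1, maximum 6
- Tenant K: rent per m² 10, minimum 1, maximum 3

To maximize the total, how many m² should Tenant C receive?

Meeting every minimum uses 1+3+3+1+1+1 = 10 m², leaving 20.
Rank by rent per m²: Tenant Y 21 > Tenant C 17 > Tenant Q 15 > Tenant J 11 > Tenant K 10 > Tenant M 8.
Tenant Y: +5 to 6 (cap) — 15 left.
Only 15 left; Tenant C takes them to reach 16.

16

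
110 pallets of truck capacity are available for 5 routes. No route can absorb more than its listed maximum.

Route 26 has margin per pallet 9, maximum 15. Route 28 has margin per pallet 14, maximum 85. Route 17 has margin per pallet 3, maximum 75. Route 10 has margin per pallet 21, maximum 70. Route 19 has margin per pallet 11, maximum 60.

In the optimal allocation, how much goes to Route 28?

Rank by margin per pallet: Route 10 21 > Route 28 14 > Route 19 11 > Route 26 9 > Route 17 3.
Route 10 takes 70 to reach its cap of 70 → 40 left.
Only 40 left; Route 28 takes them to reach 40.

40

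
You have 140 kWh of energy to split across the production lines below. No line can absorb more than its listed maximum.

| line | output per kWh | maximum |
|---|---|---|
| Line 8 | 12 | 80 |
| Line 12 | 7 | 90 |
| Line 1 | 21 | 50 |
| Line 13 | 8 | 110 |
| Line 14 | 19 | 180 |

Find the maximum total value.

2760

Rank by output per kWh: Line 1 21 > Line 14 19 > Line 8 12 > Line 13 8 > Line 12 7.
Give Line 1 50 to hit its cap of 50 — 90 left.
Line 14: +90 (room for 180) → 90. Pool exhausted.
Total = 21×50 + 19×90 = 2760.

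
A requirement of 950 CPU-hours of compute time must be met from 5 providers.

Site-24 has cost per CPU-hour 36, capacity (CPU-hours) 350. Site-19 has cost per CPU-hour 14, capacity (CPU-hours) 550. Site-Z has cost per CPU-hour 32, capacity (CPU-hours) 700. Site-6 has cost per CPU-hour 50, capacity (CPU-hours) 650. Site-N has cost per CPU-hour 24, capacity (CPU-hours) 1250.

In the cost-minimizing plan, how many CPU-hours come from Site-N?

Fill from the cheapest provider first.
Site-19 at 14: take all 550 CPU-hours → 400 still needed.
Site-N at 24: take 400 of its 1250 → requirement met.
Site-Z, Site-24, Site-6: unused.

400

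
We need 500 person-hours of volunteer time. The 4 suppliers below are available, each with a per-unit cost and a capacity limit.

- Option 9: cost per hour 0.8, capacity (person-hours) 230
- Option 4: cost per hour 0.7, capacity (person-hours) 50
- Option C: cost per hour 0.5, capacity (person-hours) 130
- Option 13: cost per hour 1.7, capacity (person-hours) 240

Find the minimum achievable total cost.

Fill from the cheapest supplier first.
Take 130 from Option C at 0.5 ; need 370 more.
Option 4 at 0.7: take all 50 person-hours ; 320 still needed.
Option 9 (0.8): use full 230 ; 90 person-hours to go.
Option 13 (1.7): take the remaining 90 ; done.
Cost = 130×0.5 + 50×0.7 + 230×0.8 + 90×1.7 = 437.

437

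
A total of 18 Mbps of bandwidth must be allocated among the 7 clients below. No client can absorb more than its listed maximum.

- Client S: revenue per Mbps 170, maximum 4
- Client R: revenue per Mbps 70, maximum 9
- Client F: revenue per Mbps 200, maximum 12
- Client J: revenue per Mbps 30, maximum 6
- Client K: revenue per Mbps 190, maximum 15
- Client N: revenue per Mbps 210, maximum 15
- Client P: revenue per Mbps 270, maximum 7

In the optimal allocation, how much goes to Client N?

Order the clients by revenue per Mbps: Client P 270 > Client N 210 > Client F 200 > Client K 190 > Client S 170 > Client R 70 > Client J 30.
Client P takes 7 to reach its cap of 7 ; 11 left.
Client N: +11 (room for 15) → 11. Pool exhausted.

11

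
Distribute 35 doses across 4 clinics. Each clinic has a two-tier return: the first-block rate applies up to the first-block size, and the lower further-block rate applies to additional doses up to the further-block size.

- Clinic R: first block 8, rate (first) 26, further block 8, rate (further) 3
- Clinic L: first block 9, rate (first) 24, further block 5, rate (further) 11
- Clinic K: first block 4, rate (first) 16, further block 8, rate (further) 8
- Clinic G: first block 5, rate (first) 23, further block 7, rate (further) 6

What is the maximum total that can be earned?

Order all 8 blocks by rate: Clinic R/tier1 26 > Clinic L/tier1 24 > Clinic G/tier1 23 > Clinic K/tier1 16 > Clinic L/tier2 11 > Clinic K/tier2 8 > Clinic G/tier2 6 > Clinic R/tier2 3.
Clinic R/tier1 (26): +8 ; 27 left.
Clinic L/tier1 (24): +9 ; 18 left.
Clinic G tier1 at 23: fill all 5 ; 13 left.
Clinic K/tier1 (16): +4 ; 9 left.
Fill Clinic L tier2 block (5 at 11) ; 4 left.
4 remain; put them into Clinic K tier2 at 8.
Total = 26×8 + 24×9 + 23×5 + 16×4 + 11×5 + 8×4 = 690.

690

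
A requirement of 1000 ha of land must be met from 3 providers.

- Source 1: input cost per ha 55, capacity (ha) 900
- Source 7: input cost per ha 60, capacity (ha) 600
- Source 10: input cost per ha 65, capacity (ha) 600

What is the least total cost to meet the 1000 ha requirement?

Use providers in increasing cost order.
Take 900 from Source 1 at 55 ; need 100 more.
Source 7 (60): take the remaining 100 ; done.
Source 10: unused.
Cost = 900×55 + 100×60 = 55500.

55500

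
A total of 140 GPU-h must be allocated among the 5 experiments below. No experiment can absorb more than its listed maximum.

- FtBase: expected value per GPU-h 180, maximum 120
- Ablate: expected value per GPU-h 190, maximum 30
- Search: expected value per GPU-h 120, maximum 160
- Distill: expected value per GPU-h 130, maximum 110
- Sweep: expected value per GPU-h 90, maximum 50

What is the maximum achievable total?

Order the experiments by expected value per GPU-h: Ablate 190 > FtBase 180 > Distill 130 > Search 120 > Sweep 90.
Give Ablate 30 to hit its cap of 30 ; 110 left.
FtBase has room for 120 but only 110 remain, so it gets 110.
Total = 180×110 + 190×30 = 25500.

25500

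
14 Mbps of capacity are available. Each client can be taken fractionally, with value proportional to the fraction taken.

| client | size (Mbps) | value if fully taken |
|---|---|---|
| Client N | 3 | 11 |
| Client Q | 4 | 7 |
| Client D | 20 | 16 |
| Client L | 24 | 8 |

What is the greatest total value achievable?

23.6

Sort by value density: Client N 11/3≈3.67, Client Q 7/4≈1.75, Client D 16/20≈0.8, Client L 8/24≈0.333.
Client N: take in full, 3 Mbps for value 11 — 11 left.
Client Q: take in full, 4 Mbps for value 7 — 7 left.
Fill the last 7 Mbps with part of Client D: 7/20 of it earns 5.6.
Total value = 23.6.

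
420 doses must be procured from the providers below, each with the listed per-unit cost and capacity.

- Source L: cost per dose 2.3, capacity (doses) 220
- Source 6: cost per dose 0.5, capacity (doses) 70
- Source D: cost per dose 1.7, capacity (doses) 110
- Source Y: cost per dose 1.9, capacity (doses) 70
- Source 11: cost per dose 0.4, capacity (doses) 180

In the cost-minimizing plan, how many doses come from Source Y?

Cheapest first:
Source 11 at 0.4: take all 180 doses → 240 still needed.
Source 6 at 0.5: take all 70 doses → 170 still needed.
Source D at 1.7: take all 110 doses → 60 still needed.
Source Y (1.9): take the remaining 60 → done.
Source L: unused.

60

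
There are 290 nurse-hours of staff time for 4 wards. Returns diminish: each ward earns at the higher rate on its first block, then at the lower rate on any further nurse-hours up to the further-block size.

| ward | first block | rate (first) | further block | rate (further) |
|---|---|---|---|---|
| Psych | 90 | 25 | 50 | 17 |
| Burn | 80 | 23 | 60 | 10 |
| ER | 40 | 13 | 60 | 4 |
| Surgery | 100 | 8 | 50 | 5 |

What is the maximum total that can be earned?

5760

Rank every tier by rate: Psych/T1 25 > Burn/T1 23 > Psych/T2 17 > ER/T1 13 > Burn/T2 10 > Surgery/T1 8 > Surgery/T2 5 > ER/T2 4.
Psych/T1 (25): +90 → 200 left.
Fill Burn T1 block (80 at 23) → 120 left.
Psych T2 at 17: fill all 50 → 70 left.
ER/T1 (13): +40 → 30 left.
Burn/T2: +30 of 60 at 10; pool empty.
Total = 25×90 + 23×80 + 17×50 + 13×40 + 10×30 = 5760.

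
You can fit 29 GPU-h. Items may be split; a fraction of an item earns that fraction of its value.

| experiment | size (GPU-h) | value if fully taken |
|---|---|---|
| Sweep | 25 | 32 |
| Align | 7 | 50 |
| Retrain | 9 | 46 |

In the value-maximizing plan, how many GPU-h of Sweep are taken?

13

Rank by value-to-size ratio: Align 50/7≈7.14, Retrain 46/9≈5.11, Sweep 32/25≈1.28.
Take all of Align (7 GPU-h, value 50) ; 22 GPU-h left.
Retrain: take in full, 9 GPU-h for value 46 ; 13 left.
Fill the last 13 GPU-h with part of Sweep: 13/25 of it earns 16.64.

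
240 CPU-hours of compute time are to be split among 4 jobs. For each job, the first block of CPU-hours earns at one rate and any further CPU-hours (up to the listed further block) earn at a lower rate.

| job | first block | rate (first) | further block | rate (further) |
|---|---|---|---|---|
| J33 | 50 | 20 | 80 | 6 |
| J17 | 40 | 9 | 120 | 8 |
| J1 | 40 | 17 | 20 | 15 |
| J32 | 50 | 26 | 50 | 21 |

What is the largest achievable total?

4600

Rank every tier by rate: J32/T1 26 > J32/T2 21 > J33/T1 20 > J1/T1 17 > J1/T2 15 > J17/T1 9 > J17/T2 8 > J33/T2 6.
J32/T1 (26): +50 ; 190 left.
Fill J32 T2 block (50 at 21) ; 140 left.
J33/T1 (20): +50 ; 90 left.
Fill J1 T1 block (40 at 17) ; 50 left.
J1 T2 at 15: fill all 20 ; 30 left.
J17/T1: +30 of 40 at 9; pool empty.
Total = 26×50 + 21×50 + 20×50 + 17×40 + 15×20 + 9×30 = 4600.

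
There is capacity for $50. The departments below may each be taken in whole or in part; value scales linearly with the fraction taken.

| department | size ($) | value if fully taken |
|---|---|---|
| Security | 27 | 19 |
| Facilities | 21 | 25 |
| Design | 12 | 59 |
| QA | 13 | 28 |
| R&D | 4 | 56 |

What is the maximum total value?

168

Best value per unit of size first: R&D 56/4≈14, Design 59/12≈4.92, QA 28/13≈2.15, Facilities 25/21≈1.19, Security 19/27≈0.704.
Take all of R&D (4 $, value 56) → 46 $ left.
All 12 $ of Design fit (value 59) → 34 remain.
QA: take in full, 13 $ for value 28 → 21 left.
Take all of Facilities (21 $, value 25) → 0 $ left.
Total value = 168.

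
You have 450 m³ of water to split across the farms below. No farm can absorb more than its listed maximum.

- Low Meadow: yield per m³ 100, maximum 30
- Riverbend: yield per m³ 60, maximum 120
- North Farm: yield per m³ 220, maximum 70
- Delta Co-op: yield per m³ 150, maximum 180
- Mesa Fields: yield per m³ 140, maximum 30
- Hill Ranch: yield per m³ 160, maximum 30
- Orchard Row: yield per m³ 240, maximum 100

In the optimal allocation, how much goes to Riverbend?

Order the farms by yield per m³: Orchard Row 240 > North Farm 220 > Hill Ranch 160 > Delta Co-op 150 > Mesa Fields 140 > Low Meadow 100 > Riverbend 60.
Orchard Row takes 100 to reach its cap of 100 ; 350 left.
North Farm: +70 to 70 (cap) ; 280 left.
Hill Ranch takes 30 to reach its cap of 30 ; 250 left.
Delta Co-op takes 180 to reach its cap of 180 ; 70 left.
Give Mesa Fields 30 to hit its cap of 30 ; 40 left.
Give Low Meadow 30 to hit its cap of 30 ; 10 left.
Riverbend: +10 (room for 120) → 10. Pool exhausted.

10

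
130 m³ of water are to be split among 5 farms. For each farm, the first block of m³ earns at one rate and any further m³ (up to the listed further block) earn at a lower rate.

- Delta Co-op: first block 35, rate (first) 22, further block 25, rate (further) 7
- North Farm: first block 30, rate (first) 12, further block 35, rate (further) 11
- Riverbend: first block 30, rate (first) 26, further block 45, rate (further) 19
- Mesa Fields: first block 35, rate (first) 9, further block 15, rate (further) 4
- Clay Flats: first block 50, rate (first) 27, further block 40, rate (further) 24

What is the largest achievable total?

Treat each block as its own option and order by rate: Clay Flats/first 27 > Riverbend/first 26 > Clay Flats/second 24 > Delta Co-op/first 22 > Riverbend/second 19 > North Farm/first 12 > North Farm/second 11 > Mesa Fields/first 9 > Delta Co-op/second 7 > Mesa Fields/second 4.
Clay Flats/first (27): +50 ; 80 left.
Riverbend first at 26: fill all 30 ; 50 left.
Clay Flats second at 24: fill all 40 ; 10 left.
10 remain; put them into Delta Co-op first at 22.
Total = 27×50 + 26×30 + 24×40 + 22×10 = 3310.

3310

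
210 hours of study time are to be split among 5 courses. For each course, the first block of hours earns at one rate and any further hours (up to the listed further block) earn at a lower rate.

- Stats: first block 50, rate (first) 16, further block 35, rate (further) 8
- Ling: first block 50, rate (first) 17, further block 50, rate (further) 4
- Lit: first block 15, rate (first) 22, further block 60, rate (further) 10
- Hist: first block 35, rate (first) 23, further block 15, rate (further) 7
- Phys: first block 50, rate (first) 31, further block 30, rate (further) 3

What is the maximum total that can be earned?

4435

Rank every tier by rate: Phys/tier1 31 > Hist/tier1 23 > Lit/tier1 22 > Ling/tier1 17 > Stats/tier1 16 > Lit/tier2 10 > Stats/tier2 8 > Hist/tier2 7 > Ling/tier2 4 > Phys/tier2 3.
Phys tier1 at 31: fill all 50 — 160 left.
Hist/tier1 (23): +35 — 125 left.
Fill Lit tier1 block (15 at 22) — 110 left.
Ling/tier1 (17): +50 — 60 left.
Stats tier1 at 16: fill all 50 — 10 left.
10 remain; put them into Lit tier2 at 10.
Total = 31×50 + 23×35 + 22×15 + 17×50 + 16×50 + 10×10 = 4435.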